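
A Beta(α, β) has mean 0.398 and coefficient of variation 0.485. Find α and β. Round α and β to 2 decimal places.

α = 2.16, β = 3.27

σ = CV·μ = 0.485×0.398 = 0.19303, so σ² = 0.037261.
s+1 = μ(1−μ)/σ² = 0.239596/0.037261 = 6.4303, so s = α+β = 5.4303.
α = μs = 2.16, β = (1−μ)s = 3.27.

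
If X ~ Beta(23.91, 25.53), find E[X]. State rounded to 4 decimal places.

The Beta mean is α/(α+β) = 23.91/(23.91+25.53) = 0.4836.

0.4836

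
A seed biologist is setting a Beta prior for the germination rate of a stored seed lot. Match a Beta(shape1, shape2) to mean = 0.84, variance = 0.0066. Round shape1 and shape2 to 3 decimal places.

By moment matching, shape1+shape2 = μ(1−μ)/σ² − 1 = (0.84·0.16)/0.0066 − 1 = 20.3636 − 1 = 19.3636.
Since shape1/(shape1+shape2) = μ, shape1 = 0.84·19.3636 = 16.265 and shape2 = 0.16·19.3636 = 3.098.

shape1 = 16.265, shape2 = 3.098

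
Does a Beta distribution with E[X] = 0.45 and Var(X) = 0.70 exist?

For any Beta, Var(X) < E[X]·(1−E[X]).
Here μ(1−μ) = 0.45×0.55 = 0.2475, and 0.70 ≥ 0.2475.

No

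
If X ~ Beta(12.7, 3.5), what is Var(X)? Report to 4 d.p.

0.0098

Var = αβ/[(α+β)²(α+β+1)] = (12.7×3.5)/(16.2²×17.2) = 44.45/4513.968 = 0.0098.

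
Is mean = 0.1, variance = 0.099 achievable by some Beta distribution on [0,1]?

No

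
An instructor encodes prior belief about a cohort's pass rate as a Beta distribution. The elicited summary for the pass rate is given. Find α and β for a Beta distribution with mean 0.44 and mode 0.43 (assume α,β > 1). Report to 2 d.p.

α = 6.16, β = 7.84

With s = α+β: μ = α/s and mode = (α−1)/(s−2). Eliminating α = μs,
μs − 1 = m(s−2) ⇒ s(μ−m) = 1−2m ⇒ s = 0.14/0.01 = 14.0000.
So α = μs = 6.16, β = (1−μ)s = 7.84.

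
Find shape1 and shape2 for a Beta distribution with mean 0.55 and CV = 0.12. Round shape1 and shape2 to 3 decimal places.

Var = (CV·μ)² = (0.12×0.55)² = 0.004356.
shape1+shape2 = μ(1−μ)/Var − 1 = 0.2475/0.004356 − 1 = 55.8182.
Thus shape1 = 0.55·55.8182 = 30.700 and shape2 = 0.45·55.8182 = 25.118.

shape1 = 30.700, shape2 = 25.118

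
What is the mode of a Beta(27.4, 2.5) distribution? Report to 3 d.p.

With α,β > 1, mode = (α−1)/(α+β−2) = 26.4/27.9 = 0.946.

0.946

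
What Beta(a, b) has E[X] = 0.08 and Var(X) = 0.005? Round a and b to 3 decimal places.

a = 1.098, b = 12.622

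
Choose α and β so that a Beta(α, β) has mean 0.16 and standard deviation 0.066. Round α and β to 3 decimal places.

α = 4.777, β = 25.077

First σ² = 0.004356. Setting α = μn, β = (1−μ)n with n = α+β,
μ(1−μ)/(n+1) = 0.004356 ⇒ n+1 = 0.1344/0.004356 = 30.8540 ⇒ n = 29.8540.
Hence α = 0.16×29.8540 = 4.777, β = 0.84×29.8540 = 25.077.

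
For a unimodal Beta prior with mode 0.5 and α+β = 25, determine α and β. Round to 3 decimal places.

α = 12.500, β = 12.500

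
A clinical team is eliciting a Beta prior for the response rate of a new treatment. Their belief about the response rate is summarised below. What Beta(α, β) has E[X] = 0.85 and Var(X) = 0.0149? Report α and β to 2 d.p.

By moment matching, α+β = μ(1−μ)/σ² − 1 = (0.85·0.15)/0.0149 − 1 = 8.5570 − 1 = 7.5570.
Since α/(α+β) = μ, α = 0.85·7.5570 = 6.42 and β = 0.15·7.5570 = 1.13.

α = 6.42, β = 1.13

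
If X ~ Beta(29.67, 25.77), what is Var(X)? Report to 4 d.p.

α+β = 55.44 and αβ = 764.5959, so Var = αβ/[(α+β)²(α+β+1)] = 764.5959/173473.622784 = 0.0044.

0.0044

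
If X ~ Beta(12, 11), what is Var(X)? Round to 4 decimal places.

0.0104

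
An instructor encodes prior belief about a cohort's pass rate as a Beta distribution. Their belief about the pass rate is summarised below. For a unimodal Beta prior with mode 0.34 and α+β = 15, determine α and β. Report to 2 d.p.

For α,β>1 the mode is (α−1)/(α+β−2), so α = mode·(κ−2)+1 = 0.34×13+1 = 5.42.
And β = (1−mode)·(κ−2)+1 = 0.66×13+1 = 9.58.

α = 5.42, β = 9.58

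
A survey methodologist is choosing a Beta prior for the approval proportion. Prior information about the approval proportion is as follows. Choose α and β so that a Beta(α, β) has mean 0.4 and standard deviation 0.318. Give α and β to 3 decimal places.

First σ² = 0.101124. Setting α = μn, β = (1−μ)n with n = α+β,
μ(1−μ)/(n+1) = 0.101124 ⇒ n+1 = 0.24/0.101124 = 2.3733 ⇒ n = 1.3733.
Hence α = 0.4×1.3733 = 0.549, β = 0.6×1.3733 = 0.824.

α = 0.549, β = 0.824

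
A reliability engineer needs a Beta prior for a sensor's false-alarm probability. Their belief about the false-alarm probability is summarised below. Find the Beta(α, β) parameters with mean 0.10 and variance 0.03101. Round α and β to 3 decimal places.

Write ν = α+β; then α = μν and Var = μ(1−μ)/(ν+1).
ν = μ(1−μ)/Var − 1 = 0.0900/0.03101 − 1 = 1.9023.
α = 0.10·1.9023 = 0.190, β = 0.90·1.9023 = 1.712.

α = 0.190, β = 1.712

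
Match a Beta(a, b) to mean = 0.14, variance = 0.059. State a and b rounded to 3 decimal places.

Let s = a+b. The Beta variance is μ(1−μ)/(s+1).
So s+1 = μ(1−μ)/σ² = (0.14×0.86)/0.059 = 0.1204/0.059 = 2.0407, giving s = 1.0407.
Then a = μs = 0.14×1.0407 = 0.146 and b = (1−μ)s = 0.86×1.0407 = 0.895.

a = 0.146, b = 0.895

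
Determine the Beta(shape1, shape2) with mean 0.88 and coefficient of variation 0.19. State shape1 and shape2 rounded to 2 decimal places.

shape1 = 2.44, shape2 = 0.33

σ = CV·μ = 0.19×0.88 = 0.16720, so σ² = 0.027956.
s+1 = μ(1−μ)/σ² = 0.1056/0.027956 = 3.7774, so s = shape1+shape2 = 2.7774.
shape1 = μs = 2.44, shape2 = (1−μ)s = 0.33.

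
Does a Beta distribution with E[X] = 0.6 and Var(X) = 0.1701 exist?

Yes

For any Beta, Var(X) < E[X]·(1−E[X]).
Here μ(1−μ) = 0.6×0.4 = 0.24, and 0.1701 < 0.24.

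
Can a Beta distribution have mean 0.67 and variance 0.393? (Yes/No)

No

For any Beta, Var(X) < E[X]·(1−E[X]).
Here μ(1−μ) = 0.67×0.33 = 0.2211, and 0.393 ≥ 0.2211.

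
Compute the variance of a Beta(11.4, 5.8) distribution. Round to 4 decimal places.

α+β = 17.2 and αβ = 66.12, so Var = αβ/[(α+β)²(α+β+1)] = 66.12/5384.288 = 0.0123.

0.0123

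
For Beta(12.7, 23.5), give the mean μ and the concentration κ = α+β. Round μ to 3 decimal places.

μ = 0.351, κ = 36.2

κ = α+β = 12.7+23.5 = 36.2; μ = α/κ = 12.7/36.2 = 0.351.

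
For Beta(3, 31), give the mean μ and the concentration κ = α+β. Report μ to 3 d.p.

κ = α+β = 3+31 = 34; μ = α/κ = 3/34 = 0.088.

μ = 0.088, κ = 34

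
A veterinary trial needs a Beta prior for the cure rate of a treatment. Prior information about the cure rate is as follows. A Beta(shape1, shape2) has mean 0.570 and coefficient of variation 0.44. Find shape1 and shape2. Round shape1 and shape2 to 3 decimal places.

shape1 = 1.651, shape2 = 1.246

σ = CV·μ = 0.44×0.570 = 0.25080, so σ² = 0.062901.
s+1 = μ(1−μ)/σ² = 0.245100/0.062901 = 3.8966, so s = shape1+shape2 = 2.8966.
shape1 = μs = 1.651, shape2 = (1−μ)s = 1.246.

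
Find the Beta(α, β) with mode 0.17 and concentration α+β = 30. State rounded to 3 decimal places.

Mode = (α−1)/(κ−2) with κ = α+β, so α−1 = 0.17·28 = 4.760.
α = 5.760; β = κ − α = 24.240.

α = 5.760, β = 24.240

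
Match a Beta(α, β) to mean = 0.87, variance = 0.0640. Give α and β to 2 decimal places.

α = 0.67, β = 0.10

Let s = α+β. The Beta variance is μ(1−μ)/(s+1).
So s+1 = μ(1−μ)/σ² = (0.87×0.13)/0.0640 = 0.1131/0.0640 = 1.7672, giving s = 0.7672.
Then α = μs = 0.87×0.7672 = 0.67 and β = (1−μ)s = 0.13×0.7672 = 0.10.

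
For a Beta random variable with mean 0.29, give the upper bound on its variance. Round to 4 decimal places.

For fixed mean μ the Beta variance is μ(1−μ)/(α+β+1), increasing as α+β decreases.
Its least upper bound (not attained) is μ(1−μ) = 0.29·0.71 = 0.2059.

0.2059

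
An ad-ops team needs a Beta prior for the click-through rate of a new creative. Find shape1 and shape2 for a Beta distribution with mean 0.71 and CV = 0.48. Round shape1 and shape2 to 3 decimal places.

shape1 = 0.549, shape2 = 0.224

Var = (CV·μ)² = (0.48×0.71)² = 0.116145.
shape1+shape2 = μ(1−μ)/Var − 1 = 0.2059/0.116145 − 1 = 0.7728.
Thus shape1 = 0.71·0.7728 = 0.549 and shape2 = 0.29·0.7728 = 0.224.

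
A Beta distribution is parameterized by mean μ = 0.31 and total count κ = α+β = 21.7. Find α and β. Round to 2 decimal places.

α = 6.73, β = 14.97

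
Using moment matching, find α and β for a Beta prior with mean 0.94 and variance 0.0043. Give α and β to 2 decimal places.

Let s = α+β. The Beta variance is μ(1−μ)/(s+1).
So s+1 = μ(1−μ)/σ² = (0.94×0.06)/0.0043 = 0.0564/0.0043 = 13.1163, giving s = 12.1163.
Then α = μs = 0.94×12.1163 = 11.39 and β = (1−μ)s = 0.06×12.1163 = 0.73.

α = 11.39, β = 0.73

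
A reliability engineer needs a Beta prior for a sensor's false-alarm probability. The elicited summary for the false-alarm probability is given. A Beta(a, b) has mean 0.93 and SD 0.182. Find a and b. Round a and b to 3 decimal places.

First σ² = 0.033124. Setting a = μn, b = (1−μ)n with n = a+b,
μ(1−μ)/(n+1) = 0.033124 ⇒ n+1 = 0.0651/0.033124 = 1.9653 ⇒ n = 0.9653.
Hence a = 0.93×0.9653 = 0.898, b = 0.07×0.9653 = 0.068.

a = 0.898, b = 0.068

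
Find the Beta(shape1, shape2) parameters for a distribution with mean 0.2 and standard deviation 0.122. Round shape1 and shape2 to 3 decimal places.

First σ² = 0.014884. Setting shape1 = μn, shape2 = (1−μ)n with n = shape1+shape2,
μ(1−μ)/(n+1) = 0.014884 ⇒ n+1 = 0.16/0.014884 = 10.7498 ⇒ n = 9.7498.
Hence shape1 = 0.2×9.7498 = 1.950, shape2 = 0.8×9.7498 = 7.800.

shape1 = 1.950, shape2 = 7.800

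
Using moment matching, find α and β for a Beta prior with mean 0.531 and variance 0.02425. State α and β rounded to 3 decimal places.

By moment matching, α+β = μ(1−μ)/σ² − 1 = (0.531·0.469)/0.02425 − 1 = 10.2696 − 1 = 9.2696.
Since α/(α+β) = μ, α = 0.531·9.2696 = 4.922 and β = 0.469·9.2696 = 4.347.

α = 4.922, β = 4.347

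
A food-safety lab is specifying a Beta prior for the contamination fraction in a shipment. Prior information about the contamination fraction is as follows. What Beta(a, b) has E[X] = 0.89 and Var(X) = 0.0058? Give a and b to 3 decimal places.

a = 14.133, b = 1.747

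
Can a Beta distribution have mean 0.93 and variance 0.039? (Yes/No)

A Beta with mean μ has variance μ(1−μ)/(α+β+1) < μ(1−μ).
Here μ(1−μ) = 0.93×0.07 = 0.0651, and 0.039 < 0.0651.

Yes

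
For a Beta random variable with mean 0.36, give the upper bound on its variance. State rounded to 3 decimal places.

0.230

For fixed mean μ the Beta variance is μ(1−μ)/(α+β+1), increasing as α+β decreases.
Its least upper bound (not attained) is μ(1−μ) = 0.36·0.64 = 0.230.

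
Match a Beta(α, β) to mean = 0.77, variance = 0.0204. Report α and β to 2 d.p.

Write ν = α+β; then α = μν and Var = μ(1−μ)/(ν+1).
ν = μ(1−μ)/Var − 1 = 0.1771/0.0204 − 1 = 7.6814.
α = 0.77·7.6814 = 5.91, β = 0.23·7.6814 = 1.77.

α = 5.91, β = 1.77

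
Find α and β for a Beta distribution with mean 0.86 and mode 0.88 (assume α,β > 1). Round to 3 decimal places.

With s = α+β: μ = α/s and mode = (α−1)/(s−2). Eliminating α = μs,
μs − 1 = m(s−2) ⇒ s(μ−m) = 1−2m ⇒ s = -0.76/-0.02 = 38.0000.
So α = μs = 32.680, β = (1−μ)s = 5.320.

α = 32.680, β = 5.320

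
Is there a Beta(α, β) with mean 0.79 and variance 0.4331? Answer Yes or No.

No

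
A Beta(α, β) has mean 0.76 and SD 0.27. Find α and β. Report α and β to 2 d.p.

α = 1.14, β = 0.36

Variance = 0.27² = 0.0729. The moment-matching identity α+β = μ(1−μ)/Var − 1 gives
α+β = 0.1824/0.0729 − 1 = 1.5021, so α = μ·1.5021 = 1.14 and β = (1−μ)·1.5021 = 0.36.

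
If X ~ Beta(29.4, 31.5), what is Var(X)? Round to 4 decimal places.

μ = 29.4/60.9 = 0.482759; Var = μ(1−μ)/(α+β+1) = 0.2497027/61.9 = 0.0040.

0.0040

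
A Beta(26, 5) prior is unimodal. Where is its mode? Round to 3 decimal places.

With α,β > 1, mode = (α−1)/(α+β−2) = 25/29 = 0.862.

0.862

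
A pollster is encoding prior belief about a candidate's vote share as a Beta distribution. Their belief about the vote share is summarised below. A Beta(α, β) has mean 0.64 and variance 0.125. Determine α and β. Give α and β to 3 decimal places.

Write ν = α+β; then α = μν and Var = μ(1−μ)/(ν+1).
ν = μ(1−μ)/Var − 1 = 0.2304/0.125 − 1 = 0.8432.
α = 0.64·0.8432 = 0.540, β = 0.36·0.8432 = 0.304.

α = 0.540, β = 0.304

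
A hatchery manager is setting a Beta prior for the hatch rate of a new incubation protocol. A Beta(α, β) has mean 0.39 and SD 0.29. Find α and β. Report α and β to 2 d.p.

Variance = 0.29² = 0.0841. The moment-matching identity α+β = μ(1−μ)/Var − 1 gives
α+β = 0.2379/0.0841 − 1 = 1.8288, so α = μ·1.8288 = 0.71 and β = (1−μ)·1.8288 = 1.12.

α = 0.71, β = 1.12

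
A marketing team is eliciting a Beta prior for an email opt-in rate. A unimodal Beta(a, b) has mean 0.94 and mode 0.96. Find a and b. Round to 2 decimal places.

a = 43.24, b = 2.76

With s = a+b: μ = a/s and mode = (a−1)/(s−2). Eliminating a = μs,
μs − 1 = m(s−2) ⇒ s(μ−m) = 1−2m ⇒ s = -0.92/-0.02 = 46.0000.
So a = μs = 43.24, b = (1−μ)s = 2.76.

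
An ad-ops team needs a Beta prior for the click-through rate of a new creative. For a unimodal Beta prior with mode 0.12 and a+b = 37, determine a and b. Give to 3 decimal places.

a = 5.200, b = 31.800

Mode = (a−1)/(κ−2) with κ = a+b, so a−1 = 0.12·35 = 4.200.
a = 5.200; b = κ − a = 31.800.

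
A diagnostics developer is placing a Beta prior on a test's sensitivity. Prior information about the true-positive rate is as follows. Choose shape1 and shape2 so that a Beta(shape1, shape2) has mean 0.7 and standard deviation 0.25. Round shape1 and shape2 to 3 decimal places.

shape1 = 1.652, shape2 = 0.708

First σ² = 0.0625. Setting shape1 = μn, shape2 = (1−μ)n with n = shape1+shape2,
μ(1−μ)/(n+1) = 0.0625 ⇒ n+1 = 0.21/0.0625 = 3.3600 ⇒ n = 2.3600.
Hence shape1 = 0.7×2.3600 = 1.652, shape2 = 0.3×2.3600 = 0.708.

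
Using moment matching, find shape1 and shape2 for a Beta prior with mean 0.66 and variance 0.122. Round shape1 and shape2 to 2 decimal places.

Let s = shape1+shape2. The Beta variance is μ(1−μ)/(s+1).
So s+1 = μ(1−μ)/σ² = (0.66×0.34)/0.122 = 0.2244/0.122 = 1.8393, giving s = 0.8393.
Then shape1 = μs = 0.66×0.8393 = 0.55 and shape2 = (1−μ)s = 0.34×0.8393 = 0.29.

shape1 = 0.55, shape2 = 0.29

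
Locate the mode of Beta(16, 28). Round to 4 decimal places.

0.3571

The density x^(α−1)(1−x)^(β−1) is maximised at (α−1)/(α+β−2) = 15/42 = 0.3571.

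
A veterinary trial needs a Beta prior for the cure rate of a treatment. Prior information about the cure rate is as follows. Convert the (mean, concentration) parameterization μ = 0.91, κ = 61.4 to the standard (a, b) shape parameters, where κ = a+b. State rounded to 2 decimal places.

a = μκ = 0.91×61.4 = 55.87 and b = (1−μ)κ = 0.09×61.4 = 5.53.

a = 55.87, b = 5.53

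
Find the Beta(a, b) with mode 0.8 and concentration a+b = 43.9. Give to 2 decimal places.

a = 34.52, b = 9.38

Since the density peak of Beta(a,b) is at (a−1)/(a+b−2),
a = 1 + 0.8(43.9−2) = 34.52 and b = 43.9 − 34.52 = 9.38.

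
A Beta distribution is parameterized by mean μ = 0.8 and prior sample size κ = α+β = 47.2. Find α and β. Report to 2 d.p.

α = 37.76, β = 9.44

Split κ in proportion μ : (1−μ): α = 0.8·47.2 = 37.76, β = 47.2 − 37.76 = 9.44.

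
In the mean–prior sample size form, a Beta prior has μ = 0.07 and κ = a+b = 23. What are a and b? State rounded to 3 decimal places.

a = μκ = 0.07×23 = 1.610 and b = (1−μ)κ = 0.93×23 = 21.390.

a = 1.610, b = 21.390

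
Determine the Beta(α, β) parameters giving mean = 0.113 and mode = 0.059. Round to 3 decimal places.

α = 1.846, β = 14.488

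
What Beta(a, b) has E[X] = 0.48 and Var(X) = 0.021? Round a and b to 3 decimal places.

By moment matching, a+b = μ(1−μ)/σ² − 1 = (0.48·0.52)/0.021 − 1 = 11.8857 − 1 = 10.8857.
Since a/(a+b) = μ, a = 0.48·10.8857 = 5.225 and b = 0.52·10.8857 = 5.661.

a = 5.225, b = 5.661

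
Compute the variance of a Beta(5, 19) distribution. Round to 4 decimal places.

Var = αβ/[(α+β)²(α+β+1)] = (5×19)/(24²×25) = 95/14400 = 0.0066.

0.0066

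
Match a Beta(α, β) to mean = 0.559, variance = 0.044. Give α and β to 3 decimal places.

α = 2.573, β = 2.030

By moment matching, α+β = μ(1−μ)/σ² − 1 = (0.559·0.441)/0.044 − 1 = 5.6027 − 1 = 4.6027.
Since α/(α+β) = μ, α = 0.559·4.6027 = 2.573 and β = 0.441·4.6027 = 2.030.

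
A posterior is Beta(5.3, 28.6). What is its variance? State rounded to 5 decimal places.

μ = 5.3/33.9 = 0.156342; Var = μ(1−μ)/(α+β+1) = 0.1318993/34.9 = 0.00378.

0.00378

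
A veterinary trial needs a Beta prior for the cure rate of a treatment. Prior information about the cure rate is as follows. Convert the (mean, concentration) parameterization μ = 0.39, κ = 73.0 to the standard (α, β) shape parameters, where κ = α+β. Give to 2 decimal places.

α = 28.47, β = 44.53

α = μκ = 0.39×73.0 = 28.47 and β = (1−μ)κ = 0.61×73.0 = 44.53.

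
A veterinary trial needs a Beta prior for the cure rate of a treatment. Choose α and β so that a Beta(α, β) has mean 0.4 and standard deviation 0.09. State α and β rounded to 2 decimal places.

α = 11.45, β = 17.18

σ² = 0.09² = 0.0081.
With s = α+β, Var = μ(1−μ)/(s+1), so s+1 = (0.4×0.6)/0.0081 = 29.6296 and s = 28.6296.
α = μs = 11.45, β = (1−μ)s = 17.18.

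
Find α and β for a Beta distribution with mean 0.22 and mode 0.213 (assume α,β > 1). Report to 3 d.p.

Let s = α+β. Mean gives α = μs = 0.22s; mode gives (α−1)/(s−2) = 0.213.
Substituting: 0.22s − 1 = 0.213(s−2) = 0.213s − 0.426, so 0.007s = 0.574 and s = 82.0000.
Then α = 0.22×82.0000 = 18.040 and β = s−α = 63.960.

α = 18.040, β = 63.960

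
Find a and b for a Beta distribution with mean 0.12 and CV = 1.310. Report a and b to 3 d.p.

a = 0.393, b = 2.880

Var = (CV·μ)² = (1.310×0.12)² = 0.024712.
a+b = μ(1−μ)/Var − 1 = 0.1056/0.024712 − 1 = 3.2733.
Thus a = 0.12·3.2733 = 0.393 and b = 0.88·3.2733 = 2.880.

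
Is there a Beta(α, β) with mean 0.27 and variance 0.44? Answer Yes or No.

No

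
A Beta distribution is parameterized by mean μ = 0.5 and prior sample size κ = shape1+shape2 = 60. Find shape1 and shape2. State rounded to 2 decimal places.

Split κ in proportion μ : (1−μ): shape1 = 0.5·60 = 30.00, shape2 = 60 − 30.00 = 30.00.

shape1 = 30.00, shape2 = 30.00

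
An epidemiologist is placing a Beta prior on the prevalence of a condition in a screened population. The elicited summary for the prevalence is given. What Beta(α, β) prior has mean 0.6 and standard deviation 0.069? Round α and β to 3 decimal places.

σ² = 0.069² = 0.004761.
With s = α+β, Var = μ(1−μ)/(s+1), so s+1 = (0.6×0.4)/0.004761 = 50.4096 and s = 49.4096.
α = μs = 29.646, β = (1−μ)s = 19.764.

α = 29.646, β = 19.764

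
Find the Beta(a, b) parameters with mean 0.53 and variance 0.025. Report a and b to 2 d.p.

Write ν = a+b; then a = μν and Var = μ(1−μ)/(ν+1).
ν = μ(1−μ)/Var − 1 = 0.2491/0.025 − 1 = 8.9640.
a = 0.53·8.9640 = 4.75, b = 0.47·8.9640 = 4.21.

a = 4.75, b = 4.21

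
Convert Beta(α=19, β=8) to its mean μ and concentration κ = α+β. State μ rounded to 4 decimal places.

κ = α+β = 19+8 = 27; μ = α/κ = 19/27 = 0.7037.

μ = 0.7037, κ = 27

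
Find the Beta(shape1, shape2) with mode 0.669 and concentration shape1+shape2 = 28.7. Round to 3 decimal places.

Mode = (shape1−1)/(κ−2) with κ = shape1+shape2, so shape1−1 = 0.669·26.7 = 17.862.
shape1 = 18.862; shape2 = κ − shape1 = 9.838.

shape1 = 18.862, shape2 = 9.838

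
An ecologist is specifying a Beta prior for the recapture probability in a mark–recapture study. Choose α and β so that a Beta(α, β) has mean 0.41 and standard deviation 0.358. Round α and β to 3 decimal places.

First σ² = 0.128164. Setting α = μn, β = (1−μ)n with n = α+β,
μ(1−μ)/(n+1) = 0.128164 ⇒ n+1 = 0.2419/0.128164 = 1.8874 ⇒ n = 0.8874.
Hence α = 0.41×0.8874 = 0.364, β = 0.59×0.8874 = 0.524.

α = 0.364, β = 0.524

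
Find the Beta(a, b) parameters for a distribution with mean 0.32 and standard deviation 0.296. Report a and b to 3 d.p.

a = 0.475, b = 1.009

First σ² = 0.087616. Setting a = μn, b = (1−μ)n with n = a+b,
μ(1−μ)/(n+1) = 0.087616 ⇒ n+1 = 0.2176/0.087616 = 2.4836 ⇒ n = 1.4836.
Hence a = 0.32×1.4836 = 0.475, b = 0.68×1.4836 = 1.009.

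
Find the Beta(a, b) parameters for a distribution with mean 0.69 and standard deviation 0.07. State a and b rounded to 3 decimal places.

a = 29.431, b = 13.222

σ² = 0.07² = 0.0049.
With s = a+b, Var = μ(1−μ)/(s+1), so s+1 = (0.69×0.31)/0.0049 = 43.6531 and s = 42.6531.
a = μs = 29.431, b = (1−μ)s = 13.222.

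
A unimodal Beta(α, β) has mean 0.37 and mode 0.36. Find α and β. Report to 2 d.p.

α = 10.36, β = 17.64

With s = α+β: μ = α/s and mode = (α−1)/(s−2). Eliminating α = μs,
μs − 1 = m(s−2) ⇒ s(μ−m) = 1−2m ⇒ s = 0.28/0.01 = 28.0000.
So α = μs = 10.36, β = (1−μ)s = 17.64.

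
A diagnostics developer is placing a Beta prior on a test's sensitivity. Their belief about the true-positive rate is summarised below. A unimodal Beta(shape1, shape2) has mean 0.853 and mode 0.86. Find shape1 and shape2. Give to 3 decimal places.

shape1 = 87.737, shape2 = 15.120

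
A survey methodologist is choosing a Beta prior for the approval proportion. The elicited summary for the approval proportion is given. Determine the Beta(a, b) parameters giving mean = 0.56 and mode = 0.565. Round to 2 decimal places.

a = 14.56, b = 11.44

With s = a+b: μ = a/s and mode = (a−1)/(s−2). Eliminating a = μs,
μs − 1 = m(s−2) ⇒ s(μ−m) = 1−2m ⇒ s = -0.130/-0.005 = 26.0000.
So a = μs = 14.56, b = (1−μ)s = 11.44.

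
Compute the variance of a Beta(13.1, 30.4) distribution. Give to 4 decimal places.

Var = αβ/[(α+β)²(α+β+1)] = (13.1×30.4)/(43.5²×44.5) = 398.24/84205.125 = 0.0047.

0.0047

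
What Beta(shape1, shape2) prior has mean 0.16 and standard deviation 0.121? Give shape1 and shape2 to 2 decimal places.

Variance = 0.121² = 0.014641. The moment-matching identity shape1+shape2 = μ(1−μ)/Var − 1 gives
shape1+shape2 = 0.1344/0.014641 − 1 = 8.1797, so shape1 = μ·8.1797 = 1.31 and shape2 = (1−μ)·8.1797 = 6.87.

shape1 = 1.31, shape2 = 6.87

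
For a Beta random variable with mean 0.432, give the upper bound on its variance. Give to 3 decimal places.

0.245

Var = μ(1−μ)/(α+β+1), which approaches μ(1−μ) as α+β → 0.
So the supremum is μ(1−μ) = 0.432×0.568 = 0.245.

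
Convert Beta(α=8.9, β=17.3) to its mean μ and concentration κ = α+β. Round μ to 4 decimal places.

μ = 0.3397, κ = 26.2

κ = α+β = 8.9+17.3 = 26.2; μ = α/κ = 8.9/26.2 = 0.3397.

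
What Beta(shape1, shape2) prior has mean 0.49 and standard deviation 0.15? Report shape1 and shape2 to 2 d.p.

shape1 = 4.95, shape2 = 5.15

First σ² = 0.0225. Setting shape1 = μn, shape2 = (1−μ)n with n = shape1+shape2,
μ(1−μ)/(n+1) = 0.0225 ⇒ n+1 = 0.2499/0.0225 = 11.1067 ⇒ n = 10.1067.
Hence shape1 = 0.49×10.1067 = 4.95, shape2 = 0.51×10.1067 = 5.15.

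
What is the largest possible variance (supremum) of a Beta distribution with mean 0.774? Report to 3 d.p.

0.175

Var = μ(1−μ)/(α+β+1), which approaches μ(1−μ) as α+β → 0.
So the supremum is μ(1−μ) = 0.774×0.226 = 0.175.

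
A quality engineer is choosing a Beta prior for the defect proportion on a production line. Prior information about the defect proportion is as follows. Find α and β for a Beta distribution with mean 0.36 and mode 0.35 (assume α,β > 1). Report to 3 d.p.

α = 10.800, β = 19.200

With s = α+β: μ = α/s and mode = (α−1)/(s−2). Eliminating α = μs,
μs − 1 = m(s−2) ⇒ s(μ−m) = 1−2m ⇒ s = 0.30/0.01 = 30.0000.
So α = μs = 10.800, β = (1−μ)s = 19.200.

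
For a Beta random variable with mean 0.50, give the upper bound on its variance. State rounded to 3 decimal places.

0.250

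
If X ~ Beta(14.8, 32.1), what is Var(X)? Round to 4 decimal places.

μ = 14.8/46.9 = 0.315565; Var = μ(1−μ)/(α+β+1) = 0.2159837/47.9 = 0.0045.

0.0045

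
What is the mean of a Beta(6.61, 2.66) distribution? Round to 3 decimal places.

0.713

E[X] = α/(α+β) = 6.61/9.27 = 0.713.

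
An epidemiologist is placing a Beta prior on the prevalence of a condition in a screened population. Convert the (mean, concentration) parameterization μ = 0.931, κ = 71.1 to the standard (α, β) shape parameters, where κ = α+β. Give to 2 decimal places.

α = 66.19, β = 4.91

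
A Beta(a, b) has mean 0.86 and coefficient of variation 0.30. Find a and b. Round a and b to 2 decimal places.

a = 0.70, b = 0.11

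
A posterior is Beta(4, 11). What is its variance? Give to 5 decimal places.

0.01222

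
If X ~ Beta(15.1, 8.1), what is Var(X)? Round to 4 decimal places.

0.0094

Var = αβ/[(α+β)²(α+β+1)] = (15.1×8.1)/(23.2²×24.2) = 122.31/13025.408 = 0.0094.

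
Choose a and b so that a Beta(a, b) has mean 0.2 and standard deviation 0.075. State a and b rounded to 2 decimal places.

σ² = 0.075² = 0.005625.
With s = a+b, Var = μ(1−μ)/(s+1), so s+1 = (0.2×0.8)/0.005625 = 28.4444 and s = 27.4444.
a = μs = 5.49, b = (1−μ)s = 21.96.

a = 5.49, b = 21.96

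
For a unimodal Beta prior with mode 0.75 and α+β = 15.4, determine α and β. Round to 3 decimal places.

For α,β>1 the mode is (α−1)/(α+β−2), so α = mode·(κ−2)+1 = 0.75×13.4+1 = 11.050.
And β = (1−mode)·(κ−2)+1 = 0.25×13.4+1 = 4.350.

α = 11.050, β = 4.350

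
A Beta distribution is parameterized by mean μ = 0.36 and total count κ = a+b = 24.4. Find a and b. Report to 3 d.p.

a = 8.784, b = 15.616

Split κ in proportion μ : (1−μ): a = 0.36·24.4 = 8.784, b = 24.4 − 8.784 = 15.616.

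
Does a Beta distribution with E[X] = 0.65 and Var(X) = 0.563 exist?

A Beta with mean μ has variance μ(1−μ)/(α+β+1) < μ(1−μ).
Here μ(1−μ) = 0.65×0.35 = 0.2275, and 0.563 ≥ 0.2275.

No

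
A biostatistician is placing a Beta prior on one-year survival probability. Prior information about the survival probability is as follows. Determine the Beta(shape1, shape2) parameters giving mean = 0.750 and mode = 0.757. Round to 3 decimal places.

shape1 = 55.071, shape2 = 18.357

Let s = shape1+shape2. Mean gives shape1 = μs = 0.750s; mode gives (shape1−1)/(s−2) = 0.757.
Substituting: 0.750s − 1 = 0.757(s−2) = 0.757s − 1.514, so -0.007s = -0.514 and s = 73.4286.
Then shape1 = 0.750×73.4286 = 55.071 and shape2 = s−shape1 = 18.357.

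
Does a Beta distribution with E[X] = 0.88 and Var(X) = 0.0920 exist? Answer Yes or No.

A Beta with mean μ has variance μ(1−μ)/(α+β+1) < μ(1−μ).
Here μ(1−μ) = 0.88×0.12 = 0.1056, and 0.0920 < 0.1056.

Yes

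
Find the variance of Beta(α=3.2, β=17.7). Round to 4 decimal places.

μ = 3.2/20.9 = 0.153110; Var = μ(1−μ)/(α+β+1) = 0.1296674/21.9 = 0.0059.

0.0059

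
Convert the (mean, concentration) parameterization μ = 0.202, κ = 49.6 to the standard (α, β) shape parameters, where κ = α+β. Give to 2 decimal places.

α = 10.02, β = 39.58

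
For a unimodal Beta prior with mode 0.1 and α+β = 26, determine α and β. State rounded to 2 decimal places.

α = 3.40, β = 22.60

Since the density peak of Beta(α,β) is at (α−1)/(α+β−2),
α = 1 + 0.1(26−2) = 3.40 and β = 26 − 3.40 = 22.60.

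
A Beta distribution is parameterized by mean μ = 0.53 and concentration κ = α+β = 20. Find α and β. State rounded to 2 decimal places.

Split κ in proportion μ : (1−μ): α = 0.53·20 = 10.60, β = 20 − 10.60 = 9.40.

α = 10.60, β = 9.40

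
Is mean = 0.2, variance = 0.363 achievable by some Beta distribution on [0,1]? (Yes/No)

A Beta with mean μ has variance μ(1−μ)/(α+β+1) < μ(1−μ).
Here μ(1−μ) = 0.2×0.8 = 0.16, and 0.363 ≥ 0.16.

No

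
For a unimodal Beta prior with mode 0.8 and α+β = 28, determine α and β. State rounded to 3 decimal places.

α = 21.800, β = 6.200

Mode = (α−1)/(κ−2) with κ = α+β, so α−1 = 0.8·26 = 20.800.
α = 21.800; β = κ − α = 6.200.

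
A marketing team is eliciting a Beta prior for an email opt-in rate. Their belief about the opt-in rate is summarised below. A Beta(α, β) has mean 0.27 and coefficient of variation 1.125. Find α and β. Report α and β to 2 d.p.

σ = CV·μ = 1.125×0.27 = 0.30375, so σ² = 0.092264.
s+1 = μ(1−μ)/σ² = 0.1971/0.092264 = 2.1363, so s = α+β = 1.1363.
α = μs = 0.31, β = (1−μ)s = 0.83.

α = 0.31, β = 0.83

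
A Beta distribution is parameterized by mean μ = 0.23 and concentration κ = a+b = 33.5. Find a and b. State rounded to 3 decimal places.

a = 7.705, b = 25.795

a = μκ = 0.23×33.5 = 7.705 and b = (1−μ)κ = 0.77×33.5 = 25.795.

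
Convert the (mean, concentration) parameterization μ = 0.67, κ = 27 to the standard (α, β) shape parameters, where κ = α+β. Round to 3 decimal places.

α = 18.090, β = 8.910

Split κ in proportion μ : (1−μ): α = 0.67·27 = 18.090, β = 27 − 18.090 = 8.910.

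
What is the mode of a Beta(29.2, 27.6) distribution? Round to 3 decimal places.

With α,β > 1, mode = (α−1)/(α+β−2) = 28.2/54.8 = 0.515.

0.515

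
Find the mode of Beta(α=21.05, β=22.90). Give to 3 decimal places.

0.478

With α,β > 1, mode = (α−1)/(α+β−2) = 20.05/41.95 = 0.478.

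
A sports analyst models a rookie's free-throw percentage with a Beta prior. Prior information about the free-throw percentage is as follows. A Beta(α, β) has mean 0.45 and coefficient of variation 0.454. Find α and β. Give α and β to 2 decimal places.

σ = CV·μ = 0.454×0.45 = 0.20430, so σ² = 0.041738.
s+1 = μ(1−μ)/σ² = 0.2475/0.041738 = 5.9298, so s = α+β = 4.9298.
α = μs = 2.22, β = (1−μ)s = 2.71.

α = 2.22, β = 2.71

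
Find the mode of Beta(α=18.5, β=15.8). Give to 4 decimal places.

0.5418

The density x^(α−1)(1−x)^(β−1) is maximised at (α−1)/(α+β−2) = 17.5/32.3 = 0.5418.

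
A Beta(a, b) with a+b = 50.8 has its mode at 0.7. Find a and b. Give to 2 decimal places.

a = 35.16, b = 15.64

For a,b>1 the mode is (a−1)/(a+b−2), so a = mode·(κ−2)+1 = 0.7×48.8+1 = 35.16.
And b = (1−mode)·(κ−2)+1 = 0.3×48.8+1 = 15.64.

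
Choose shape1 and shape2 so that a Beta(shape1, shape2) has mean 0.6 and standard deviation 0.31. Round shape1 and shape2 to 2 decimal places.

First σ² = 0.0961. Setting shape1 = μn, shape2 = (1−μ)n with n = shape1+shape2,
μ(1−μ)/(n+1) = 0.0961 ⇒ n+1 = 0.24/0.0961 = 2.4974 ⇒ n = 1.4974.
Hence shape1 = 0.6×1.4974 = 0.90, shape2 = 0.4×1.4974 = 0.60.

shape1 = 0.90, shape2 = 0.60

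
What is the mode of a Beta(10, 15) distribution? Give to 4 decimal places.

0.3913

The density x^(α−1)(1−x)^(β−1) is maximised at (α−1)/(α+β−2) = 9/23 = 0.3913.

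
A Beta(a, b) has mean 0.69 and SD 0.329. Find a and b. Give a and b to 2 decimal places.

Variance = 0.329² = 0.108241. The moment-matching identity a+b = μ(1−μ)/Var − 1 gives
a+b = 0.2139/0.108241 − 1 = 0.9761, so a = μ·0.9761 = 0.67 and b = (1−μ)·0.9761 = 0.30.

a = 0.67, b = 0.30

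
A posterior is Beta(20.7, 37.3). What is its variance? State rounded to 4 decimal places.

α+β = 58.0 and αβ = 772.11, so Var = αβ/[(α+β)²(α+β+1)] = 772.11/198476.000 = 0.0039.

0.0039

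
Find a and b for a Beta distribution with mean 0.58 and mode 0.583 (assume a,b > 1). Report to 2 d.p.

Let s = a+b. Mean gives a = μs = 0.58s; mode gives (a−1)/(s−2) = 0.583.
Substituting: 0.58s − 1 = 0.583(s−2) = 0.583s − 1.166, so -0.003s = -0.166 and s = 55.3333.
Then a = 0.58×55.3333 = 32.09 and b = s−a = 23.24.

a = 32.09, b = 23.24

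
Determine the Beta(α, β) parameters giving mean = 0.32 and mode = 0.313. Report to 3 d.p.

Let s = α+β. Mean gives α = μs = 0.32s; mode gives (α−1)/(s−2) = 0.313.
Substituting: 0.32s − 1 = 0.313(s−2) = 0.313s − 0.626, so 0.007s = 0.374 and s = 53.4286.
Then α = 0.32×53.4286 = 17.097 and β = s−α = 36.331.

α = 17.097, β = 36.331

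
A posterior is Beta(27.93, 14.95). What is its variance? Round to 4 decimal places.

0.0052

μ = 27.93/42.88 = 0.651353; Var = μ(1−μ)/(α+β+1) = 0.2270924/43.88 = 0.0052.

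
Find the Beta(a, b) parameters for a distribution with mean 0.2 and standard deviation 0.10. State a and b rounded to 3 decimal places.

a = 3.000, b = 12.000

Variance = 0.10² = 0.0100. The moment-matching identity a+b = μ(1−μ)/Var − 1 gives
a+b = 0.16/0.0100 − 1 = 15.0000, so a = μ·15.0000 = 3.000 and b = (1−μ)·15.0000 = 12.000.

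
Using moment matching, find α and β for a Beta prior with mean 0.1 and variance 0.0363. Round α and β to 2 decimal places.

α = 0.15, β = 1.33

Let s = α+β. The Beta variance is μ(1−μ)/(s+1).
So s+1 = μ(1−μ)/σ² = (0.1×0.9)/0.0363 = 0.09/0.0363 = 2.4793, giving s = 1.4793.
Then α = μs = 0.1×1.4793 = 0.15 and β = (1−μ)s = 0.9×1.4793 = 1.33.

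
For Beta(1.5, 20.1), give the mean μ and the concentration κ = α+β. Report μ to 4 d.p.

κ = α+β = 1.5+20.1 = 21.6; μ = α/κ = 1.5/21.6 = 0.0694.

μ = 0.0694, κ = 21.6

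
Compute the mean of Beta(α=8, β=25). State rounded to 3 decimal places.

0.242

E[X] = α/(α+β) = 8/33 = 0.242.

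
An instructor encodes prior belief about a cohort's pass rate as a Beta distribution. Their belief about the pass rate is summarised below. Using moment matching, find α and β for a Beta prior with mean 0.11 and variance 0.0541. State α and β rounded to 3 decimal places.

Write ν = α+β; then α = μν and Var = μ(1−μ)/(ν+1).
ν = μ(1−μ)/Var − 1 = 0.0979/0.0541 − 1 = 0.8096.
α = 0.11·0.8096 = 0.089, β = 0.89·0.8096 = 0.721.

α = 0.089, β = 0.721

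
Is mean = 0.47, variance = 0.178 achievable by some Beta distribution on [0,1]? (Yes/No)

Yes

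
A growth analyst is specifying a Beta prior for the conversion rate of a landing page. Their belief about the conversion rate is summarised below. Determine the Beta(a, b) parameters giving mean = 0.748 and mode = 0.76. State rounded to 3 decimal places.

a = 32.413, b = 10.920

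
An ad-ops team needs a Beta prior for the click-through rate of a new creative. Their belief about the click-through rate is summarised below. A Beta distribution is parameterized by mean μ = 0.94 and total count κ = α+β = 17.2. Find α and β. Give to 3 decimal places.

α = μκ = 0.94×17.2 = 16.168 and β = (1−μ)κ = 0.06×17.2 = 1.032.

α = 16.168, β = 1.032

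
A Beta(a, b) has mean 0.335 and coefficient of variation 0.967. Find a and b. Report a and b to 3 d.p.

σ = CV·μ = 0.967×0.335 = 0.32394, so σ² = 0.104940.
s+1 = μ(1−μ)/σ² = 0.222775/0.104940 = 2.1229, so s = a+b = 1.1229.
a = μs = 0.376, b = (1−μ)s = 0.747.

a = 0.376, b = 0.747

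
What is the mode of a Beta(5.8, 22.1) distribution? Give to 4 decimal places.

0.1853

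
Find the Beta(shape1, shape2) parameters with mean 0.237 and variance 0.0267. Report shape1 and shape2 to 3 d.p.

shape1 = 1.368, shape2 = 4.405

By moment matching, shape1+shape2 = μ(1−μ)/σ² − 1 = (0.237·0.763)/0.0267 − 1 = 6.7727 − 1 = 5.7727.
Since shape1/(shape1+shape2) = μ, shape1 = 0.237·5.7727 = 1.368 and shape2 = 0.763·5.7727 = 4.405.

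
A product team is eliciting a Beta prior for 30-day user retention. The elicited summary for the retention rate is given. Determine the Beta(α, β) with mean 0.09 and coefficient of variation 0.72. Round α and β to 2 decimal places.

α = 1.67, β = 16.84

Var = (CV·μ)² = (0.72×0.09)² = 0.004199.
α+β = μ(1−μ)/Var − 1 = 0.0819/0.004199 − 1 = 18.5045.
Thus α = 0.09·18.5045 = 1.67 and β = 0.91·18.5045 = 16.84.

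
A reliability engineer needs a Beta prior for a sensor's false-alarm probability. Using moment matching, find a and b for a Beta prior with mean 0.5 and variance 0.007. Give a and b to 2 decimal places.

a = 17.36, b = 17.36

Let s = a+b. The Beta variance is μ(1−μ)/(s+1).
So s+1 = μ(1−μ)/σ² = (0.5×0.5)/0.007 = 0.25/0.007 = 35.7143, giving s = 34.7143.
Then a = μs = 0.5×34.7143 = 17.36 and b = (1−μ)s = 0.5×34.7143 = 17.36.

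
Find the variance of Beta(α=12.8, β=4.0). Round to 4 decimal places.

Var = αβ/[(α+β)²(α+β+1)] = (12.8×4.0)/(16.8²×17.8) = 51.20/5023.872 = 0.0102.

0.0102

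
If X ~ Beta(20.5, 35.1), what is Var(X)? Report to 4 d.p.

0.0041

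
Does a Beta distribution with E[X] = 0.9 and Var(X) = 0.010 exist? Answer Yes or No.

The Beta variance bound is σ² < μ(1−μ).
Here μ(1−μ) = 0.9×0.1 = 0.09, and 0.010 < 0.09.

Yes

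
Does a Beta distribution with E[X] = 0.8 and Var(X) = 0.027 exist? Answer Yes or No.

Yes

For any Beta, Var(X) < E[X]·(1−E[X]).
Here μ(1−μ) = 0.8×0.2 = 0.16, and 0.027 < 0.16.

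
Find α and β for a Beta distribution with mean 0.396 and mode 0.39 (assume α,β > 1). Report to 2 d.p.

α = 14.52, β = 22.15

With s = α+β: μ = α/s and mode = (α−1)/(s−2). Eliminating α = μs,
μs − 1 = m(s−2) ⇒ s(μ−m) = 1−2m ⇒ s = 0.22/0.006 = 36.6667.
So α = μs = 14.52, β = (1−μ)s = 22.15.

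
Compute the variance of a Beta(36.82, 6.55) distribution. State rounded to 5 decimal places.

0.00289

Var = αβ/[(α+β)²(α+β+1)] = (36.82×6.55)/(43.37²×44.37) = 241.1710/83458.057653 = 0.00289.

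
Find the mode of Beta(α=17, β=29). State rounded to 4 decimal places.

With α,β > 1, mode = (α−1)/(α+β−2) = 16/44 = 0.3636.

0.3636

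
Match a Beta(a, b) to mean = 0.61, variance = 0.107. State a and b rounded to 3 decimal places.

a = 0.746, b = 0.477

Write ν = a+b; then a = μν and Var = μ(1−μ)/(ν+1).
ν = μ(1−μ)/Var − 1 = 0.2379/0.107 − 1 = 1.2234.
a = 0.61·1.2234 = 0.746, b = 0.39·1.2234 = 0.477.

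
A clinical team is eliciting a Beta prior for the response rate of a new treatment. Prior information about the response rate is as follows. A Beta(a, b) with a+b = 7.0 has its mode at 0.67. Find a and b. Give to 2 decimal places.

a = 4.35, b = 2.65

Since the density peak of Beta(a,b) is at (a−1)/(a+b−2),
a = 1 + 0.67(7.0−2) = 4.35 and b = 7.0 − 4.35 = 2.65.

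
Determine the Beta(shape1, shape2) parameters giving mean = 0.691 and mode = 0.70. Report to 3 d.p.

shape1 = 30.711, shape2 = 13.733

With s = shape1+shape2: μ = shape1/s and mode = (shape1−1)/(s−2). Eliminating shape1 = μs,
μs − 1 = m(s−2) ⇒ s(μ−m) = 1−2m ⇒ s = -0.40/-0.009 = 44.4444.
So shape1 = μs = 30.711, shape2 = (1−μ)s = 13.733.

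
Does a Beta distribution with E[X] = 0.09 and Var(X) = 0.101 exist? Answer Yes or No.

No

The Beta variance bound is σ² < μ(1−μ).
Here μ(1−μ) = 0.09×0.91 = 0.0819, and 0.101 ≥ 0.0819.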